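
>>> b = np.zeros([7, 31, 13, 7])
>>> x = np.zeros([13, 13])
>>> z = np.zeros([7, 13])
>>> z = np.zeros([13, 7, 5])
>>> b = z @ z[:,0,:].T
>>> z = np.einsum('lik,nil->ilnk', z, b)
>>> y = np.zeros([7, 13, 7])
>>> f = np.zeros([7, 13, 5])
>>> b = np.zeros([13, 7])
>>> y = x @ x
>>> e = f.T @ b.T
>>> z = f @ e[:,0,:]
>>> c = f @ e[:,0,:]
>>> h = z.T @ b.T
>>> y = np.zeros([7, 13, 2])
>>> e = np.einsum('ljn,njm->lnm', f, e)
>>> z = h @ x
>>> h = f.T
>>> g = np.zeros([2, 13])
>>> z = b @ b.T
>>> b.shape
(13, 7)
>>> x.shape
(13, 13)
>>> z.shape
(13, 13)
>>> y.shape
(7, 13, 2)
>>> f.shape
(7, 13, 5)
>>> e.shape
(7, 5, 13)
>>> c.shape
(7, 13, 13)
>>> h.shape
(5, 13, 7)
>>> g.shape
(2, 13)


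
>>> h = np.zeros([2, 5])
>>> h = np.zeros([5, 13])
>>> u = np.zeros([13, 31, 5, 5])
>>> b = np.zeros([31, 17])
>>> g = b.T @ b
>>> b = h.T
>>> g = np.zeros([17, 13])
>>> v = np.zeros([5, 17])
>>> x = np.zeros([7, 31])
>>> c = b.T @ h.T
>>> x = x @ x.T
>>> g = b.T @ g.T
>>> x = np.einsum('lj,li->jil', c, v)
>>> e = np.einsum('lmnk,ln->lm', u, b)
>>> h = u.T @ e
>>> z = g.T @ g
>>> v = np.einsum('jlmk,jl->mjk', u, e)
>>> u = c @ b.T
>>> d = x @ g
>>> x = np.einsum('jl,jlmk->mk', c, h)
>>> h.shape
(5, 5, 31, 31)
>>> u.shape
(5, 13)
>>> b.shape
(13, 5)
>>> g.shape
(5, 17)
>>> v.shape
(5, 13, 5)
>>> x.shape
(31, 31)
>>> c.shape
(5, 5)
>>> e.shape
(13, 31)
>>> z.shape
(17, 17)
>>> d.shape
(5, 17, 17)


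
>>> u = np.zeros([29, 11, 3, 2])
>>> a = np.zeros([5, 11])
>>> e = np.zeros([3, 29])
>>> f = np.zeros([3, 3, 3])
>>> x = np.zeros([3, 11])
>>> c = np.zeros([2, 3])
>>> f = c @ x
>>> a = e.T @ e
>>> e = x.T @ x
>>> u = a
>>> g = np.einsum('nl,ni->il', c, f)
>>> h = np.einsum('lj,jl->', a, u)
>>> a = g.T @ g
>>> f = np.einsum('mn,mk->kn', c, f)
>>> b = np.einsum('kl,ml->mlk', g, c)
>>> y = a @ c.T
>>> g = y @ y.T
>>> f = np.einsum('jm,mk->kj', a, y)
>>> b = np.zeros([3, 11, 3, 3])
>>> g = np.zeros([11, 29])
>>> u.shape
(29, 29)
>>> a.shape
(3, 3)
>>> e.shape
(11, 11)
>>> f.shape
(2, 3)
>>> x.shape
(3, 11)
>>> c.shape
(2, 3)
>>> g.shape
(11, 29)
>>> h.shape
()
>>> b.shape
(3, 11, 3, 3)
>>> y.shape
(3, 2)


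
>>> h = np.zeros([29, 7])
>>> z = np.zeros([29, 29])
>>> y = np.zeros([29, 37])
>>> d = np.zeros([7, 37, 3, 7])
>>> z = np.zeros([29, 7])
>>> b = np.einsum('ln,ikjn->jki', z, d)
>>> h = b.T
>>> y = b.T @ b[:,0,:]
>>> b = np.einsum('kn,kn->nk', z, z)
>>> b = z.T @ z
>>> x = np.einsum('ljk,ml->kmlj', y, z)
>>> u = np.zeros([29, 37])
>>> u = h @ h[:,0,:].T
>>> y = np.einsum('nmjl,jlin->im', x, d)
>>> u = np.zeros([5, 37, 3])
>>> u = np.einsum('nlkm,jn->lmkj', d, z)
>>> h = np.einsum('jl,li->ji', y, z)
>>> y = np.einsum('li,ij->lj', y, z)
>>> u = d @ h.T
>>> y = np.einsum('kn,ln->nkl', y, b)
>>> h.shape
(3, 7)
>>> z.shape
(29, 7)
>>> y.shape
(7, 3, 7)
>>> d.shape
(7, 37, 3, 7)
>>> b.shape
(7, 7)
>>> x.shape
(7, 29, 7, 37)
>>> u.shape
(7, 37, 3, 3)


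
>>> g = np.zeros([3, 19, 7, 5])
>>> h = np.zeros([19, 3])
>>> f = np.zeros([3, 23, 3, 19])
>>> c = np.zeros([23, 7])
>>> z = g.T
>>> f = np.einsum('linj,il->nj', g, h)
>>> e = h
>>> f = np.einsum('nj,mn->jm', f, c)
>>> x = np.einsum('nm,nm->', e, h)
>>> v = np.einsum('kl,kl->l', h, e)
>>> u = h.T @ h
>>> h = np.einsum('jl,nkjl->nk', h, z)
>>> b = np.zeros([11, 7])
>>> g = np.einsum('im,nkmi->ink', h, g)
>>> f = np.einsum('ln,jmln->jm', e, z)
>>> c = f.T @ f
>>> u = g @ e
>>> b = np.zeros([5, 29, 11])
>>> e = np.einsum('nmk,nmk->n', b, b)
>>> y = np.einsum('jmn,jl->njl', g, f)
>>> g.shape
(5, 3, 19)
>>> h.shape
(5, 7)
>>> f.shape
(5, 7)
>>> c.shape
(7, 7)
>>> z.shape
(5, 7, 19, 3)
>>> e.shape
(5,)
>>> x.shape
()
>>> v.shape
(3,)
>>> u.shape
(5, 3, 3)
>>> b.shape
(5, 29, 11)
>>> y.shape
(19, 5, 7)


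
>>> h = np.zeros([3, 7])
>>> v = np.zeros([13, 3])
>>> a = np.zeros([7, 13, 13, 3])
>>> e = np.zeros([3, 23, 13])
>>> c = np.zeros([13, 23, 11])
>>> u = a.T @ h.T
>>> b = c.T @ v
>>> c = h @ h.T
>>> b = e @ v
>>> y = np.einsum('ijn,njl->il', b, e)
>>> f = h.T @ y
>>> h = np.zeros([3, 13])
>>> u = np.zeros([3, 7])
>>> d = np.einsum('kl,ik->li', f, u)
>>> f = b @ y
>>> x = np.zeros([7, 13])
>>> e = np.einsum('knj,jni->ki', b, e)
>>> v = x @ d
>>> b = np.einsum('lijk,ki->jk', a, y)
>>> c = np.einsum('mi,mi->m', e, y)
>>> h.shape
(3, 13)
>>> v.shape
(7, 3)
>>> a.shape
(7, 13, 13, 3)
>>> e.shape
(3, 13)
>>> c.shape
(3,)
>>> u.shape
(3, 7)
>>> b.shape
(13, 3)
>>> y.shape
(3, 13)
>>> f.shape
(3, 23, 13)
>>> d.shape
(13, 3)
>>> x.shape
(7, 13)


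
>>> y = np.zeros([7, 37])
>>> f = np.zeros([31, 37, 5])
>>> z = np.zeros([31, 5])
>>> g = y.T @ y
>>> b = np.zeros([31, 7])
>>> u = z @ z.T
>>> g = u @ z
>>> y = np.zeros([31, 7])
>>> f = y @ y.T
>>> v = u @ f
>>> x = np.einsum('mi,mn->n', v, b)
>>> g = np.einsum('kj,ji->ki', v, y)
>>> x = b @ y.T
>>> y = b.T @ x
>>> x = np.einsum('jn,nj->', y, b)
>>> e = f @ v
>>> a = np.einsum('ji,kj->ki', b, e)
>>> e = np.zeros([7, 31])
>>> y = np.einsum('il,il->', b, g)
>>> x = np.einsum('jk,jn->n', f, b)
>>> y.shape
()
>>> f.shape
(31, 31)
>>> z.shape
(31, 5)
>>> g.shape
(31, 7)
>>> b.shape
(31, 7)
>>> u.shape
(31, 31)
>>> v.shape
(31, 31)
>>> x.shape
(7,)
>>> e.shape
(7, 31)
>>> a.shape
(31, 7)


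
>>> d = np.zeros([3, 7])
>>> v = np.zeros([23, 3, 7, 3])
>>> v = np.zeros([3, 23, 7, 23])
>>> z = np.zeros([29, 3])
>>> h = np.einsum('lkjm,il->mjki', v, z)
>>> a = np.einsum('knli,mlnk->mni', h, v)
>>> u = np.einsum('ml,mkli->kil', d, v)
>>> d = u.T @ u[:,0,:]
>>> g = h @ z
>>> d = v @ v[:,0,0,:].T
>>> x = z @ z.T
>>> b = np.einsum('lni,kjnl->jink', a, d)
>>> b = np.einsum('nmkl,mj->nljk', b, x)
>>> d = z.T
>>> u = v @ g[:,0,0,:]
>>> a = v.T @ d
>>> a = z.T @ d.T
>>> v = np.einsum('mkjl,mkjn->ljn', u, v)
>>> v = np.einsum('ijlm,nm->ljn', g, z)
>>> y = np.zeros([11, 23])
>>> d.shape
(3, 29)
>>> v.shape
(23, 7, 29)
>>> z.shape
(29, 3)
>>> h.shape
(23, 7, 23, 29)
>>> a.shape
(3, 3)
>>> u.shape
(3, 23, 7, 3)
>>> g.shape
(23, 7, 23, 3)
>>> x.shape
(29, 29)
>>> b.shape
(23, 3, 29, 7)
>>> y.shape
(11, 23)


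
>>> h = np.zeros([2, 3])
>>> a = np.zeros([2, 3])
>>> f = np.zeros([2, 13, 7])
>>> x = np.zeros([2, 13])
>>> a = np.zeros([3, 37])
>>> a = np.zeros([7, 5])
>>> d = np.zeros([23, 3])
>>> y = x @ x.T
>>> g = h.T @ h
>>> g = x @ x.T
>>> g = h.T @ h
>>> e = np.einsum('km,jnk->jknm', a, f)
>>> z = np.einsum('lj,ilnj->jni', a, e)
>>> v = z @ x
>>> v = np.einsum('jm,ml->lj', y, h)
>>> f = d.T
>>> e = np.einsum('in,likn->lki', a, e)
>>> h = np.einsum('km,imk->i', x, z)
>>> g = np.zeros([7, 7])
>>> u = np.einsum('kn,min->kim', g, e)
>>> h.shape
(5,)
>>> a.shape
(7, 5)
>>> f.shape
(3, 23)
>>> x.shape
(2, 13)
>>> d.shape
(23, 3)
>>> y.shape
(2, 2)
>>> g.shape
(7, 7)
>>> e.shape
(2, 13, 7)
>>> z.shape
(5, 13, 2)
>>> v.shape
(3, 2)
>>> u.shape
(7, 13, 2)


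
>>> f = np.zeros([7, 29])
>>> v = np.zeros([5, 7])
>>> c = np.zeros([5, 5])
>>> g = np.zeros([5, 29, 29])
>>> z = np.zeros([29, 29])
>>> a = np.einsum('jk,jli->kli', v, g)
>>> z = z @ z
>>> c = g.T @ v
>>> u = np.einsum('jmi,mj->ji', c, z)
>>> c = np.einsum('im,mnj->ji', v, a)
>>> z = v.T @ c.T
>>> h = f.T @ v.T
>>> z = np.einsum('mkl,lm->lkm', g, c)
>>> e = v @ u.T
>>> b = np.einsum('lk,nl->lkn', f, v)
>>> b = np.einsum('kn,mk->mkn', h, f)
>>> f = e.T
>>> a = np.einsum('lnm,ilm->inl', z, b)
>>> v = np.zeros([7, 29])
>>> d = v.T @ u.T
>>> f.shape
(29, 5)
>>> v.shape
(7, 29)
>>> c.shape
(29, 5)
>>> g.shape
(5, 29, 29)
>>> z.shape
(29, 29, 5)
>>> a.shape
(7, 29, 29)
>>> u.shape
(29, 7)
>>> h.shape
(29, 5)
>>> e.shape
(5, 29)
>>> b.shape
(7, 29, 5)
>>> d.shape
(29, 29)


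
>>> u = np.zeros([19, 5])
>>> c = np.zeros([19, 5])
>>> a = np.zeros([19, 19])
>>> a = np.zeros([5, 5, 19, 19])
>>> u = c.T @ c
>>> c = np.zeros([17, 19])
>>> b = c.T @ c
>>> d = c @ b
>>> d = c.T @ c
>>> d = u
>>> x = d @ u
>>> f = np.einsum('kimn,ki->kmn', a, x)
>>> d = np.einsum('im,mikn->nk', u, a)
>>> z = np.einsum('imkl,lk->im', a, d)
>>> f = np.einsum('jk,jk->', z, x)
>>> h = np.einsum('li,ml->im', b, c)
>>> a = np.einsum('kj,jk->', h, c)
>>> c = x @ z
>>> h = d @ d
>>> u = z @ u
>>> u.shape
(5, 5)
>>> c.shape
(5, 5)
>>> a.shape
()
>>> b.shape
(19, 19)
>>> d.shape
(19, 19)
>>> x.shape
(5, 5)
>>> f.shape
()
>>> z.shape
(5, 5)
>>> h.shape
(19, 19)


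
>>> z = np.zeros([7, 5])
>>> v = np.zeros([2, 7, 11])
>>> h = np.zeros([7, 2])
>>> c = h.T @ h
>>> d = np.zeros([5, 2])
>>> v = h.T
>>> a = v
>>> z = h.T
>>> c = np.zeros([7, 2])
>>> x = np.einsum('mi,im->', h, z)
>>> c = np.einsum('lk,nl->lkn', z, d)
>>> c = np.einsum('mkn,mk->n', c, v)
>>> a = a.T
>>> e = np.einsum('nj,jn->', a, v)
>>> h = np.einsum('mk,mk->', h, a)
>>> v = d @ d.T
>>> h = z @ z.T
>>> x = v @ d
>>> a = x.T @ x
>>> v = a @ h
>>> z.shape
(2, 7)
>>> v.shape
(2, 2)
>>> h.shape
(2, 2)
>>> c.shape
(5,)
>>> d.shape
(5, 2)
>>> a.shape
(2, 2)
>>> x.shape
(5, 2)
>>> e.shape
()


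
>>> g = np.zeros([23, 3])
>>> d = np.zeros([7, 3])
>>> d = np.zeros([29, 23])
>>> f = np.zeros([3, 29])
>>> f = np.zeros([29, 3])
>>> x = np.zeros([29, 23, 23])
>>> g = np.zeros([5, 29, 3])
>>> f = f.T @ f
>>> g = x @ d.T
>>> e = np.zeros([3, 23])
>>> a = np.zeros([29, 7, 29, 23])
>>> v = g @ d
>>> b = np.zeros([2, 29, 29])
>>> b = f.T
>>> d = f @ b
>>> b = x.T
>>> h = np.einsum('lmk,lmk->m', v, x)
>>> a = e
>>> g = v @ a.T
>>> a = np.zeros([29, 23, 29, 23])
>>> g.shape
(29, 23, 3)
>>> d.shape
(3, 3)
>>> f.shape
(3, 3)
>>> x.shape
(29, 23, 23)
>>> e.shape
(3, 23)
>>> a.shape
(29, 23, 29, 23)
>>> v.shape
(29, 23, 23)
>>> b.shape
(23, 23, 29)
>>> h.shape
(23,)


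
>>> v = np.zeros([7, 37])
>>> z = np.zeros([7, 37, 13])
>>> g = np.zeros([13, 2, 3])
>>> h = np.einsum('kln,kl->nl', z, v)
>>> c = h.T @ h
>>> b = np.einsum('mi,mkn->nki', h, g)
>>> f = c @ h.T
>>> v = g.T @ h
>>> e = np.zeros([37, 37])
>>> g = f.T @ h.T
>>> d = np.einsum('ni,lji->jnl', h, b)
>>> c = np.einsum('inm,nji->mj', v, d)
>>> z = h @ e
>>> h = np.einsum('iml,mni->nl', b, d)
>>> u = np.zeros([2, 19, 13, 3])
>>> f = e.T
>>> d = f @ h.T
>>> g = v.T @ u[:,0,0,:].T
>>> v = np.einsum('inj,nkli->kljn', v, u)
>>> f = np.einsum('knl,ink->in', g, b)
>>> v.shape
(19, 13, 37, 2)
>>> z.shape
(13, 37)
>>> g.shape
(37, 2, 2)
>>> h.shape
(13, 37)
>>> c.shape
(37, 13)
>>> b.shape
(3, 2, 37)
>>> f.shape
(3, 2)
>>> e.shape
(37, 37)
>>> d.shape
(37, 13)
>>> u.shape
(2, 19, 13, 3)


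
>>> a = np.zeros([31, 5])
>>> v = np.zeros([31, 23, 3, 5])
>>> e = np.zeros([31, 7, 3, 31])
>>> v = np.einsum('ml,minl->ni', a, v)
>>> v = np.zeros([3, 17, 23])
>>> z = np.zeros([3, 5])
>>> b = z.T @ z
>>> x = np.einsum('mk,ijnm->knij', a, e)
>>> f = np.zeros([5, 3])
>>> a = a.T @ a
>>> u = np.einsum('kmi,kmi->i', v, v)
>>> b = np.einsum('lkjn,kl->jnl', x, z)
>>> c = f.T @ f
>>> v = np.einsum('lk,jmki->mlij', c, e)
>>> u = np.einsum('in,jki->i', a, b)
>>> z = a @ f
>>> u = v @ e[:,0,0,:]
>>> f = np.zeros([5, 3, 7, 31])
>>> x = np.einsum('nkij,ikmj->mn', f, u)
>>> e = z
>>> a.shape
(5, 5)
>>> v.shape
(7, 3, 31, 31)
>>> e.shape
(5, 3)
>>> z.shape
(5, 3)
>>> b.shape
(31, 7, 5)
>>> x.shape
(31, 5)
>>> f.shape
(5, 3, 7, 31)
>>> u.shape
(7, 3, 31, 31)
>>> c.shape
(3, 3)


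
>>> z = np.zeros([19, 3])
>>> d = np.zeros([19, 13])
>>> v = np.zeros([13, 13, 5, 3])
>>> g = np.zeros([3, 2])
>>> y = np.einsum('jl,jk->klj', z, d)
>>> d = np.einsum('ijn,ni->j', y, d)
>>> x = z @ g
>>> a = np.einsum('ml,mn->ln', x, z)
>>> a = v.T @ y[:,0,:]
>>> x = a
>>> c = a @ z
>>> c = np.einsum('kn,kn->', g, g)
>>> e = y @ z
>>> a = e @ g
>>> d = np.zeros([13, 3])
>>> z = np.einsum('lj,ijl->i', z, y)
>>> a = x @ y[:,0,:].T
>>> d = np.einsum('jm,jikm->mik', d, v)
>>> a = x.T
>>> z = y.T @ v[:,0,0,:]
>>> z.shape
(19, 3, 3)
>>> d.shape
(3, 13, 5)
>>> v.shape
(13, 13, 5, 3)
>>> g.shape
(3, 2)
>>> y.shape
(13, 3, 19)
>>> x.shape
(3, 5, 13, 19)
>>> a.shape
(19, 13, 5, 3)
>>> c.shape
()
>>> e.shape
(13, 3, 3)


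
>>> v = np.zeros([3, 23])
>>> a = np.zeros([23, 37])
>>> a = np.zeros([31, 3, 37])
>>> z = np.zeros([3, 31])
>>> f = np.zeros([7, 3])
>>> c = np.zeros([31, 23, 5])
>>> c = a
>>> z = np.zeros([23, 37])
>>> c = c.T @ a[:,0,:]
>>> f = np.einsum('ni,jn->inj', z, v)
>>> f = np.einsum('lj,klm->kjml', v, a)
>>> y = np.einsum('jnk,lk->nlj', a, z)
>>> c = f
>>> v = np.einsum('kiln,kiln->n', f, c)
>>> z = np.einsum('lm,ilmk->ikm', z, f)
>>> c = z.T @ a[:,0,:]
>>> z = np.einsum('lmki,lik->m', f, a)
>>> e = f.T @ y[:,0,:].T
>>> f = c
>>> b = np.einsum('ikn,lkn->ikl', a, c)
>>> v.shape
(3,)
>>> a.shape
(31, 3, 37)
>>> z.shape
(23,)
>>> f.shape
(37, 3, 37)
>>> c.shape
(37, 3, 37)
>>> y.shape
(3, 23, 31)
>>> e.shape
(3, 37, 23, 3)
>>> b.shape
(31, 3, 37)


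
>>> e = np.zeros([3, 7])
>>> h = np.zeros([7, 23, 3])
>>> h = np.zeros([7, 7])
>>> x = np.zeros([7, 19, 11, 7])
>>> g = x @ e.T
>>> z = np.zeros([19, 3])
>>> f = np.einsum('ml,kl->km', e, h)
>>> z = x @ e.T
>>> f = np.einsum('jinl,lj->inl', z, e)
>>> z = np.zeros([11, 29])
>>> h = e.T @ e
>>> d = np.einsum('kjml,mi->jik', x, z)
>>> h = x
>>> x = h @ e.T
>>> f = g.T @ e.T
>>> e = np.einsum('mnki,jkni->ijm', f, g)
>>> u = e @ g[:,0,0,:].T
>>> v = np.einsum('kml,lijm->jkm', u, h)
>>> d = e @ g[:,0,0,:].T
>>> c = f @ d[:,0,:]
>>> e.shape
(3, 7, 3)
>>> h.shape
(7, 19, 11, 7)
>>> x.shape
(7, 19, 11, 3)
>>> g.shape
(7, 19, 11, 3)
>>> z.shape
(11, 29)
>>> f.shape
(3, 11, 19, 3)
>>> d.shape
(3, 7, 7)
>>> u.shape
(3, 7, 7)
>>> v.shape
(11, 3, 7)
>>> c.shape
(3, 11, 19, 7)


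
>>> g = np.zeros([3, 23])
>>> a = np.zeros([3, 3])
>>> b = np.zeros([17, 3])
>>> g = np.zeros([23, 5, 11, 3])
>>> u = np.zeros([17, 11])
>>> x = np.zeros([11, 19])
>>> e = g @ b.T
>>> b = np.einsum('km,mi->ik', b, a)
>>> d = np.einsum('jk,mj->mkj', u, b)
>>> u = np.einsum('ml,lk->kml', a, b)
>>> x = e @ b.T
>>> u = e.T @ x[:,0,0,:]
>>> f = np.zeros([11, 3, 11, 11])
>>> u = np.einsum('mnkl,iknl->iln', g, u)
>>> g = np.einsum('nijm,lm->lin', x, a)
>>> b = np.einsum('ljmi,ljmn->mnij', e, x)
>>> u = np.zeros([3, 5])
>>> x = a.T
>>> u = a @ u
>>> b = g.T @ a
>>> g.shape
(3, 5, 23)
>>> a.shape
(3, 3)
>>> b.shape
(23, 5, 3)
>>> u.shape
(3, 5)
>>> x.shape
(3, 3)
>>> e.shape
(23, 5, 11, 17)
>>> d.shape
(3, 11, 17)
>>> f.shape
(11, 3, 11, 11)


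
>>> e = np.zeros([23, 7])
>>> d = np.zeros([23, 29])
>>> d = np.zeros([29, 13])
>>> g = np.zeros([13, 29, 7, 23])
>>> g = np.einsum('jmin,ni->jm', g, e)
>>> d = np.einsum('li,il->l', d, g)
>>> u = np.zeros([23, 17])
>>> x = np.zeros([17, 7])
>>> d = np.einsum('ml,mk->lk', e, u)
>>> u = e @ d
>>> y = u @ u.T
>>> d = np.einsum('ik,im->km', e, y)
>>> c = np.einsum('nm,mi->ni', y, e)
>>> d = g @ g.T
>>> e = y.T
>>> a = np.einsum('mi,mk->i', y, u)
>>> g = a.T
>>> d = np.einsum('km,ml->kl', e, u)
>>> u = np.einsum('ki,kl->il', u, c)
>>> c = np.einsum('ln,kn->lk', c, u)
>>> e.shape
(23, 23)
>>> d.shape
(23, 17)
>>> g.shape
(23,)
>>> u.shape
(17, 7)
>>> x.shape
(17, 7)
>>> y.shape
(23, 23)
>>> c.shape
(23, 17)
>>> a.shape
(23,)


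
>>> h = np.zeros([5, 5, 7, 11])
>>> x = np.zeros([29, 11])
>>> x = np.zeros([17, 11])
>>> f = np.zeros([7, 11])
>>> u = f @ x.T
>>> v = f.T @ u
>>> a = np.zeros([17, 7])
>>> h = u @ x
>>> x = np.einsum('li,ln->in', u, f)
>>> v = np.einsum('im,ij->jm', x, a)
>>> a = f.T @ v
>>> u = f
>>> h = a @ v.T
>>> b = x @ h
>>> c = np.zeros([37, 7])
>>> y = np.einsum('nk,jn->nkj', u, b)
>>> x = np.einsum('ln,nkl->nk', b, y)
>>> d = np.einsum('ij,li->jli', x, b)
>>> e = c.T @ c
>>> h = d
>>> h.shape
(11, 17, 7)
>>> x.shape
(7, 11)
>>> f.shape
(7, 11)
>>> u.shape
(7, 11)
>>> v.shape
(7, 11)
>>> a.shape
(11, 11)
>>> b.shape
(17, 7)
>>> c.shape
(37, 7)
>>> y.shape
(7, 11, 17)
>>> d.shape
(11, 17, 7)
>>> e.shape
(7, 7)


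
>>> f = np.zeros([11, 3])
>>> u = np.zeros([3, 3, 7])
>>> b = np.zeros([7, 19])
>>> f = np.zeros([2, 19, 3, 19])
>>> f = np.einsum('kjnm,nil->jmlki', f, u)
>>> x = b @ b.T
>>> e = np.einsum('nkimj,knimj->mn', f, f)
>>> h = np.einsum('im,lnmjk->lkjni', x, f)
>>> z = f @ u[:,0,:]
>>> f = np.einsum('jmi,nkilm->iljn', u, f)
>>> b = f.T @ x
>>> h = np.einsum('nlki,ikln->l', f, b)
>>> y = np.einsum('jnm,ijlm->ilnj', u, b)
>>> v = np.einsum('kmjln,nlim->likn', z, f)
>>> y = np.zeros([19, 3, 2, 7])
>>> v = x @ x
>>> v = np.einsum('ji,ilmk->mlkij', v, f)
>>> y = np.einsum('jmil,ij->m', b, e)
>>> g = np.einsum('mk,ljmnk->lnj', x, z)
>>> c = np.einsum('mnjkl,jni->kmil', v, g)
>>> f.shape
(7, 2, 3, 19)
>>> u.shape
(3, 3, 7)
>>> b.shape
(19, 3, 2, 7)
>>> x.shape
(7, 7)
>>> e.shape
(2, 19)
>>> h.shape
(2,)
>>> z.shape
(19, 19, 7, 2, 7)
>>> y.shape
(3,)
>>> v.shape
(3, 2, 19, 7, 7)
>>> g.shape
(19, 2, 19)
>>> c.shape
(7, 3, 19, 7)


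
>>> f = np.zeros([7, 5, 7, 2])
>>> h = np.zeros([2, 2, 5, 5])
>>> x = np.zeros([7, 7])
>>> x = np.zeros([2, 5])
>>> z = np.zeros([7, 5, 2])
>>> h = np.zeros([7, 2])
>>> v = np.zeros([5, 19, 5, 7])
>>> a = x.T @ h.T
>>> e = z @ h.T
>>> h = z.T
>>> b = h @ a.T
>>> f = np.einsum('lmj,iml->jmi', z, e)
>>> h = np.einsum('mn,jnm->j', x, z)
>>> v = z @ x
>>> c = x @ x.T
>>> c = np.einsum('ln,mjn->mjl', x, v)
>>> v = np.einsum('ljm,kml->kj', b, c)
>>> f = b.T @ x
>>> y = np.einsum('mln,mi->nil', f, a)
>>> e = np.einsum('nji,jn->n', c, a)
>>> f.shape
(5, 5, 5)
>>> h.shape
(7,)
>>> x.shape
(2, 5)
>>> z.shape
(7, 5, 2)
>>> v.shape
(7, 5)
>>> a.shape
(5, 7)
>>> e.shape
(7,)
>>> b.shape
(2, 5, 5)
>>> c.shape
(7, 5, 2)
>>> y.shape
(5, 7, 5)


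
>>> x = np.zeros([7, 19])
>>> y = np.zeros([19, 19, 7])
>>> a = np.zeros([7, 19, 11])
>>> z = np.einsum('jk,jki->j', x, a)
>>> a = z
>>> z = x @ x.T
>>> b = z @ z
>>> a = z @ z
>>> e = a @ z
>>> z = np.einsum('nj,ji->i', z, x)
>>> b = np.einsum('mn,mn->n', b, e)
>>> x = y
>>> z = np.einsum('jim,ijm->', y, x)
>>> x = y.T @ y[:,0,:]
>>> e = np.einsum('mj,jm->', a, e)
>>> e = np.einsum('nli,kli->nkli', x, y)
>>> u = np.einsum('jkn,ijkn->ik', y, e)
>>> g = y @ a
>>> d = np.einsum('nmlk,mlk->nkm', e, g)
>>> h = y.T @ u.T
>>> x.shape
(7, 19, 7)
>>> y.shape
(19, 19, 7)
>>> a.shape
(7, 7)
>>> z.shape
()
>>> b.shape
(7,)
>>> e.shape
(7, 19, 19, 7)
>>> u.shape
(7, 19)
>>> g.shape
(19, 19, 7)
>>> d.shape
(7, 7, 19)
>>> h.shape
(7, 19, 7)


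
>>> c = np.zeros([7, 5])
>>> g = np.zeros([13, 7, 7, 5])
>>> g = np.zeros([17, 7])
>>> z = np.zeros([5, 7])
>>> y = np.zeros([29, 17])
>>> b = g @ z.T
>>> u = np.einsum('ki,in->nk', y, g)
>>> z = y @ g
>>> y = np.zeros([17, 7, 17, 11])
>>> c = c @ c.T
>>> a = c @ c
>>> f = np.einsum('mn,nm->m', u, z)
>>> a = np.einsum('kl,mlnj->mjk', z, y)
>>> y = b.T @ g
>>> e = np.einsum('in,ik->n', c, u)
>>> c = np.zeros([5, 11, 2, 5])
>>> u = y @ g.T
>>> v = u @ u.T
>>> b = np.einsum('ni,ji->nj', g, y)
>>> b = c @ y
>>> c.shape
(5, 11, 2, 5)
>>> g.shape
(17, 7)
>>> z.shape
(29, 7)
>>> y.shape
(5, 7)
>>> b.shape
(5, 11, 2, 7)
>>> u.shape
(5, 17)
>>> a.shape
(17, 11, 29)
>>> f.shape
(7,)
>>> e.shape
(7,)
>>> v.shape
(5, 5)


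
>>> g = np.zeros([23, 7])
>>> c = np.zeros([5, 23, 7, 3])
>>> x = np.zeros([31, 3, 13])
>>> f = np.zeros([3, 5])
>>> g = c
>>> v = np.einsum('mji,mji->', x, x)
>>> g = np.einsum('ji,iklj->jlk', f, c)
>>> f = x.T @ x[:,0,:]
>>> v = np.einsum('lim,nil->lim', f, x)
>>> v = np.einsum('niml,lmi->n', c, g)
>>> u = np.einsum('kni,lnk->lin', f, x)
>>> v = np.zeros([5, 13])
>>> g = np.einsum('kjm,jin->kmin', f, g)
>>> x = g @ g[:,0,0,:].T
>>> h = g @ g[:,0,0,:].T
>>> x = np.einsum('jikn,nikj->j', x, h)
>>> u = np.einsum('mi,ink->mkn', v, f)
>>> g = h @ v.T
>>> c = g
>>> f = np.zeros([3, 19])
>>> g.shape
(13, 13, 7, 5)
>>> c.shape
(13, 13, 7, 5)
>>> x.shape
(13,)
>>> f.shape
(3, 19)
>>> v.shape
(5, 13)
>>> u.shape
(5, 13, 3)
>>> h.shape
(13, 13, 7, 13)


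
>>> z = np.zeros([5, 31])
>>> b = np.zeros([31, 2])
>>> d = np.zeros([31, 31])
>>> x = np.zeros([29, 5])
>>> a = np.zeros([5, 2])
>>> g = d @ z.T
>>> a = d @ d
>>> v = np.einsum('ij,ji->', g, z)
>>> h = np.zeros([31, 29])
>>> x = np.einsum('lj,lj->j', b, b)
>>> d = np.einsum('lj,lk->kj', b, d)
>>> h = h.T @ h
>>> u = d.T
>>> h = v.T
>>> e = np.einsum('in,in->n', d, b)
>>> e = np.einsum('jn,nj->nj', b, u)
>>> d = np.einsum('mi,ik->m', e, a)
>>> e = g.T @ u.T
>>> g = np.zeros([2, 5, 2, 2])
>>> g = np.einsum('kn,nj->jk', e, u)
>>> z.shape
(5, 31)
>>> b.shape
(31, 2)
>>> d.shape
(2,)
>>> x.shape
(2,)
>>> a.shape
(31, 31)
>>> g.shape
(31, 5)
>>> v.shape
()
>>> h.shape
()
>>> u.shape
(2, 31)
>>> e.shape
(5, 2)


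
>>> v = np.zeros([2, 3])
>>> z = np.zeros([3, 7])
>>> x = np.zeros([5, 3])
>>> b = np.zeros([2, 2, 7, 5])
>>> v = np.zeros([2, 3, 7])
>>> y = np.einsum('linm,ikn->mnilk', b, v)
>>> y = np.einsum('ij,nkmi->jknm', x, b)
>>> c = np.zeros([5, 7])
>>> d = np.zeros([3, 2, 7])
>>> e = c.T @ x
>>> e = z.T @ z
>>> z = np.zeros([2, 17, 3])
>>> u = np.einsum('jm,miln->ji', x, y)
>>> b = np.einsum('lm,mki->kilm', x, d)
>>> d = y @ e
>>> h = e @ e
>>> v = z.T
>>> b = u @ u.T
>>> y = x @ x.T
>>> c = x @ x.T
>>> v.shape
(3, 17, 2)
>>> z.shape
(2, 17, 3)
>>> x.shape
(5, 3)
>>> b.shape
(5, 5)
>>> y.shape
(5, 5)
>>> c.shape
(5, 5)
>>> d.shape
(3, 2, 2, 7)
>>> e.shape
(7, 7)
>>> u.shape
(5, 2)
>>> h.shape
(7, 7)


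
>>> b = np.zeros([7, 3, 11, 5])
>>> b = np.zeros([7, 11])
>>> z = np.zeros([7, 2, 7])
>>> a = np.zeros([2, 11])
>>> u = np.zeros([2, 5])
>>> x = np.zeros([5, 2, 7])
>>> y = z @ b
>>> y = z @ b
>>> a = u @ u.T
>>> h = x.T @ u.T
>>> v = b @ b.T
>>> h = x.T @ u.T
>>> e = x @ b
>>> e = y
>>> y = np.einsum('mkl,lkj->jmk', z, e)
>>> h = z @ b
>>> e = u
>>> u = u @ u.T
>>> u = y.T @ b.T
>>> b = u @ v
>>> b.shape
(2, 7, 7)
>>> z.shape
(7, 2, 7)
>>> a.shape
(2, 2)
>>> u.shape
(2, 7, 7)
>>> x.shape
(5, 2, 7)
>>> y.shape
(11, 7, 2)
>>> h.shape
(7, 2, 11)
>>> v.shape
(7, 7)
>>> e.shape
(2, 5)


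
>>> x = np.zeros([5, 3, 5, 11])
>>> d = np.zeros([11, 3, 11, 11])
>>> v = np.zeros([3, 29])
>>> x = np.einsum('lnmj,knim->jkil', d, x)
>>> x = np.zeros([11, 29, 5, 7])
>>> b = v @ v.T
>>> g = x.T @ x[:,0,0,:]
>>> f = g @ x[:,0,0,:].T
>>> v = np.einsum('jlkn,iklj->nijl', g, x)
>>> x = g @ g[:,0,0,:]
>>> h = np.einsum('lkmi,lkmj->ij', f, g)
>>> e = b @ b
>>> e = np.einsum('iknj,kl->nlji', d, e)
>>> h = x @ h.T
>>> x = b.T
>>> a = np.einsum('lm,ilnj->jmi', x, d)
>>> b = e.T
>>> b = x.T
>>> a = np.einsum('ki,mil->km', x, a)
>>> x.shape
(3, 3)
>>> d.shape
(11, 3, 11, 11)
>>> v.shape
(7, 11, 7, 5)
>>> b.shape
(3, 3)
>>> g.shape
(7, 5, 29, 7)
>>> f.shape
(7, 5, 29, 11)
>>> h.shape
(7, 5, 29, 11)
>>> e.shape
(11, 3, 11, 11)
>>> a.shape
(3, 11)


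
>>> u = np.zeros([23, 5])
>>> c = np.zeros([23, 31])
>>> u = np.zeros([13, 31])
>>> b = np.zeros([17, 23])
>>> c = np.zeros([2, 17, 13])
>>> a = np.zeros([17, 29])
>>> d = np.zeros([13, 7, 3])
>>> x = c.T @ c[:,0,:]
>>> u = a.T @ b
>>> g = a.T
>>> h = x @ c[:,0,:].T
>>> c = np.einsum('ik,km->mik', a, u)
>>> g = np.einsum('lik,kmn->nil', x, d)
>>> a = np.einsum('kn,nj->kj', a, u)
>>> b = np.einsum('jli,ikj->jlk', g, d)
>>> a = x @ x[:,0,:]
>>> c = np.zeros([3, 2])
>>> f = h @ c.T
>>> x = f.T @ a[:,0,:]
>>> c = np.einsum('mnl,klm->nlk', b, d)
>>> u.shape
(29, 23)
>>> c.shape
(17, 7, 13)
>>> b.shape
(3, 17, 7)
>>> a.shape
(13, 17, 13)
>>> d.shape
(13, 7, 3)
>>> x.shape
(3, 17, 13)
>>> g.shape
(3, 17, 13)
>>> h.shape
(13, 17, 2)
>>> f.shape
(13, 17, 3)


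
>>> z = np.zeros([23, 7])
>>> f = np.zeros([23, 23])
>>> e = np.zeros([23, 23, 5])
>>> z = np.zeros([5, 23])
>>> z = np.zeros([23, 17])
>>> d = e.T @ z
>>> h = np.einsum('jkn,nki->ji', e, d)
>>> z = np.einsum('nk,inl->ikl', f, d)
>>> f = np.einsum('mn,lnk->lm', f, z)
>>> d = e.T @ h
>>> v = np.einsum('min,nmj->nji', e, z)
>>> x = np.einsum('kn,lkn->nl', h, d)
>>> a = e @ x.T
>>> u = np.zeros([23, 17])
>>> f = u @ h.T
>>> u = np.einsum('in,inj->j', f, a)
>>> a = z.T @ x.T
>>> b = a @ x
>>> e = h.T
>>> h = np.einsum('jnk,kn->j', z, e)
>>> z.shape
(5, 23, 17)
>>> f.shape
(23, 23)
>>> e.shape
(17, 23)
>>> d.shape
(5, 23, 17)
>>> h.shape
(5,)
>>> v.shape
(5, 17, 23)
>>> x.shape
(17, 5)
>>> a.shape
(17, 23, 17)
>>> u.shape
(17,)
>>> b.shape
(17, 23, 5)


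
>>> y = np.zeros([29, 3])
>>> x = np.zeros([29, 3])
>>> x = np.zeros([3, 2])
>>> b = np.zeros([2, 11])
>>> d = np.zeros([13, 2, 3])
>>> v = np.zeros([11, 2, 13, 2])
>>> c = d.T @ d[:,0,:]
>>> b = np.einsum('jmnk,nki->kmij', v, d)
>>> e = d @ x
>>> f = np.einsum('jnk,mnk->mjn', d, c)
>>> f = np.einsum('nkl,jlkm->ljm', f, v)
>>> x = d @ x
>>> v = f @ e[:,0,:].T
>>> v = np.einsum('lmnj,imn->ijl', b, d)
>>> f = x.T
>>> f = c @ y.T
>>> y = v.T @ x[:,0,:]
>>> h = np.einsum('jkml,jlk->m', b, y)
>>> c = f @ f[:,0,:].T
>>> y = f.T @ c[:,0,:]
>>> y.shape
(29, 2, 3)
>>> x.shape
(13, 2, 2)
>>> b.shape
(2, 2, 3, 11)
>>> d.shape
(13, 2, 3)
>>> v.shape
(13, 11, 2)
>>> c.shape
(3, 2, 3)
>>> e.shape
(13, 2, 2)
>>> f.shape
(3, 2, 29)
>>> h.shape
(3,)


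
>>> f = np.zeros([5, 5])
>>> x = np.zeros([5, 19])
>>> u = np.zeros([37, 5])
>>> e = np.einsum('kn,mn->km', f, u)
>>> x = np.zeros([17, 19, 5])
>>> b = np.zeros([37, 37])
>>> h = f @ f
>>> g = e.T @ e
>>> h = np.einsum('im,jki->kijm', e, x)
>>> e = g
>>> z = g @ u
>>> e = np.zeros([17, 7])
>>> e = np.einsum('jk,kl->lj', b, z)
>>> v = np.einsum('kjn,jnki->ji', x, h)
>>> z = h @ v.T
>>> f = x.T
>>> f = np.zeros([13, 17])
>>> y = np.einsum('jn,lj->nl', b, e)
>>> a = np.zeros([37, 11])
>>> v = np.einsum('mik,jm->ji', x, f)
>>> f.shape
(13, 17)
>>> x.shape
(17, 19, 5)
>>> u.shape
(37, 5)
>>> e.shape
(5, 37)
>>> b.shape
(37, 37)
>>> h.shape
(19, 5, 17, 37)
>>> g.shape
(37, 37)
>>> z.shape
(19, 5, 17, 19)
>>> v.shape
(13, 19)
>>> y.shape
(37, 5)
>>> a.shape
(37, 11)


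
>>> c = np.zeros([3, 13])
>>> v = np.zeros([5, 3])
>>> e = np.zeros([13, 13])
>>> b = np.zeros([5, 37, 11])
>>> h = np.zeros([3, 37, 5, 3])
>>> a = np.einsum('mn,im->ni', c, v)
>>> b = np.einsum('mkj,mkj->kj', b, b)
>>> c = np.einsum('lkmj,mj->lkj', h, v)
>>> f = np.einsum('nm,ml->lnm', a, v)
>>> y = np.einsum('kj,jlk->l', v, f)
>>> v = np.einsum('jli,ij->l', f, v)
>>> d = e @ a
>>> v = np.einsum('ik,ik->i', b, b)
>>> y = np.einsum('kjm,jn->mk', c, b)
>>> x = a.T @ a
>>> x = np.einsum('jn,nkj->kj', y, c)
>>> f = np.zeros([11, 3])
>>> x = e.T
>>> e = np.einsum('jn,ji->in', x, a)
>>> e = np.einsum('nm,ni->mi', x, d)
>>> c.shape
(3, 37, 3)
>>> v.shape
(37,)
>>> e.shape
(13, 5)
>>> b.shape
(37, 11)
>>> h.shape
(3, 37, 5, 3)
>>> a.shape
(13, 5)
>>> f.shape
(11, 3)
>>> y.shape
(3, 3)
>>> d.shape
(13, 5)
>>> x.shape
(13, 13)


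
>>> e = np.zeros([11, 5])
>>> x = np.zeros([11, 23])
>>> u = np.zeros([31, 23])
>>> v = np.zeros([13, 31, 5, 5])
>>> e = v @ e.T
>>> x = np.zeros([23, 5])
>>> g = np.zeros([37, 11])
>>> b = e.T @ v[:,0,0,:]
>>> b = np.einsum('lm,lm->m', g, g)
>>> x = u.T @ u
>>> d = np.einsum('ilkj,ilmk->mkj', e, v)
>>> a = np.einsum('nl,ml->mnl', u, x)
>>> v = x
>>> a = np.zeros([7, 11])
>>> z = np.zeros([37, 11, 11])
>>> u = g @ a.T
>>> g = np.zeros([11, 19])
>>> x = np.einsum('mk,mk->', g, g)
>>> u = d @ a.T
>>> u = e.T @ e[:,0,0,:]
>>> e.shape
(13, 31, 5, 11)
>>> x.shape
()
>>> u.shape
(11, 5, 31, 11)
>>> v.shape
(23, 23)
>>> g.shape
(11, 19)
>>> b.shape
(11,)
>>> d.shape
(5, 5, 11)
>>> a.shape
(7, 11)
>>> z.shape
(37, 11, 11)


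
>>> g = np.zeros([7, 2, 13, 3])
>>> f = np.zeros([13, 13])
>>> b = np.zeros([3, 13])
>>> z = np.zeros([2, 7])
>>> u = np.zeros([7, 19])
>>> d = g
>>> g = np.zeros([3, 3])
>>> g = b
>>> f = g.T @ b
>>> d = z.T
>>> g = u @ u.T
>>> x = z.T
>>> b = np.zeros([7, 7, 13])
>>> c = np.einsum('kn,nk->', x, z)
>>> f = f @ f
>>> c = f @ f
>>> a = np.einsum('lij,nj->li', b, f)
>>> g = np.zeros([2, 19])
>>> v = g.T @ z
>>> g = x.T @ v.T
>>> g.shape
(2, 19)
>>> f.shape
(13, 13)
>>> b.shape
(7, 7, 13)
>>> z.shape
(2, 7)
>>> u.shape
(7, 19)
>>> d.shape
(7, 2)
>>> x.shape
(7, 2)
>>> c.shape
(13, 13)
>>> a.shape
(7, 7)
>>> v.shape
(19, 7)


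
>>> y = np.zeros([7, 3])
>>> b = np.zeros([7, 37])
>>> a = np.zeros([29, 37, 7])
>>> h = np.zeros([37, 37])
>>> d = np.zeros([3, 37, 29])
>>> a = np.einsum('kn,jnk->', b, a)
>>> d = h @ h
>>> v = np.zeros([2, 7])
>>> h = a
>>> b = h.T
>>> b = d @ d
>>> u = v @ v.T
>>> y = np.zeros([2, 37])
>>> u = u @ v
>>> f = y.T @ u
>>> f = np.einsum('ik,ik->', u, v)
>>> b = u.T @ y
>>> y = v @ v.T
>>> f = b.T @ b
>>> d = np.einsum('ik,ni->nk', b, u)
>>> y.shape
(2, 2)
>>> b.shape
(7, 37)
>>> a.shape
()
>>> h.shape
()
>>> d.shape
(2, 37)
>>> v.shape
(2, 7)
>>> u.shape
(2, 7)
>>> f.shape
(37, 37)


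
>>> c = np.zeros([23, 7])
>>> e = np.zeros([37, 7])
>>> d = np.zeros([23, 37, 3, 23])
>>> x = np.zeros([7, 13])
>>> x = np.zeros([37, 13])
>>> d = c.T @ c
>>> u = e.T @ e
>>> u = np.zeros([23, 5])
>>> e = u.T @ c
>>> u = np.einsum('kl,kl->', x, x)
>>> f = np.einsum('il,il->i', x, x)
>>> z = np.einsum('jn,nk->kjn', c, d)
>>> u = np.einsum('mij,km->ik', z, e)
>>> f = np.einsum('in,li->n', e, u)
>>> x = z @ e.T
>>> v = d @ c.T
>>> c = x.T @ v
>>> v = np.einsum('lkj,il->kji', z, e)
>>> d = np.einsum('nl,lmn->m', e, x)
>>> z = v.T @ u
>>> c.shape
(5, 23, 23)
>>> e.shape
(5, 7)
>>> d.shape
(23,)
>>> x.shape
(7, 23, 5)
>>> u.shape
(23, 5)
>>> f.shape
(7,)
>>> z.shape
(5, 7, 5)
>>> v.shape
(23, 7, 5)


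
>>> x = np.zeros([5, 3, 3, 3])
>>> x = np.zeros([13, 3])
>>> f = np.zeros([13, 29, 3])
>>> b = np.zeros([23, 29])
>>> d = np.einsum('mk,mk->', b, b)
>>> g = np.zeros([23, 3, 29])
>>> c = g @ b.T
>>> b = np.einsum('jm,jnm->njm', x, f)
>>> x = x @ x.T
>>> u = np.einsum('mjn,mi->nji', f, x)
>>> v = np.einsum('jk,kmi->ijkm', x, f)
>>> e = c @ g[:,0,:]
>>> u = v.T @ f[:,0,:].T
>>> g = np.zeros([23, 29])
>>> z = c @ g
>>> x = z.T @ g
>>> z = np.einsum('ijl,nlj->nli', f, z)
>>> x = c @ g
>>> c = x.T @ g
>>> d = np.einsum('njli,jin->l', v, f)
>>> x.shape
(23, 3, 29)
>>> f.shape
(13, 29, 3)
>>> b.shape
(29, 13, 3)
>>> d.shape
(13,)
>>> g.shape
(23, 29)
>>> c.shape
(29, 3, 29)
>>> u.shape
(29, 13, 13, 13)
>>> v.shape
(3, 13, 13, 29)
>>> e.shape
(23, 3, 29)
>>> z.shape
(23, 3, 13)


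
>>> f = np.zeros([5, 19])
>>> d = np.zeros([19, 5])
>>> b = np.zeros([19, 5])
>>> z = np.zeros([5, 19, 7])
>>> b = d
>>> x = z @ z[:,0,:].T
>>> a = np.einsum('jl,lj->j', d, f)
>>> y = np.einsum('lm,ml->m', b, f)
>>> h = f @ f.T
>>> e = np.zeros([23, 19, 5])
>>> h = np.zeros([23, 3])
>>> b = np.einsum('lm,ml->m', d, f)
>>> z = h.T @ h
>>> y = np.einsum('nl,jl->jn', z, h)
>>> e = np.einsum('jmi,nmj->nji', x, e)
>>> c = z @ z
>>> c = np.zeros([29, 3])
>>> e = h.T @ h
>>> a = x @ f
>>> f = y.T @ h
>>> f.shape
(3, 3)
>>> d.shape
(19, 5)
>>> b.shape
(5,)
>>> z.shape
(3, 3)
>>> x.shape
(5, 19, 5)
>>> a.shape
(5, 19, 19)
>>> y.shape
(23, 3)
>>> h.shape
(23, 3)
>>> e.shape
(3, 3)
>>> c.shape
(29, 3)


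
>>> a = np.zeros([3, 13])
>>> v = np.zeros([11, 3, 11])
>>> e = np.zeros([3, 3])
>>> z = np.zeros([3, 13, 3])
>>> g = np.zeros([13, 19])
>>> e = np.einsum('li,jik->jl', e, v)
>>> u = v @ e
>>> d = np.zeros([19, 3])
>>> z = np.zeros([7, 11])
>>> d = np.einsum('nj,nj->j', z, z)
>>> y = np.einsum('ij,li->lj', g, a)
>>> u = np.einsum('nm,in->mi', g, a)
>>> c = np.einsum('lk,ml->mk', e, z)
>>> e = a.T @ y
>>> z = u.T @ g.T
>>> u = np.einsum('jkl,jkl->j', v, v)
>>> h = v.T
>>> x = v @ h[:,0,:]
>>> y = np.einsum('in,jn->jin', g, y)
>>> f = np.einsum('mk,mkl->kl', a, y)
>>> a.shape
(3, 13)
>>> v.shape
(11, 3, 11)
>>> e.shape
(13, 19)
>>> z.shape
(3, 13)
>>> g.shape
(13, 19)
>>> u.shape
(11,)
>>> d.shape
(11,)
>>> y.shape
(3, 13, 19)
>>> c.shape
(7, 3)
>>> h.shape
(11, 3, 11)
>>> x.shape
(11, 3, 11)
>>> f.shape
(13, 19)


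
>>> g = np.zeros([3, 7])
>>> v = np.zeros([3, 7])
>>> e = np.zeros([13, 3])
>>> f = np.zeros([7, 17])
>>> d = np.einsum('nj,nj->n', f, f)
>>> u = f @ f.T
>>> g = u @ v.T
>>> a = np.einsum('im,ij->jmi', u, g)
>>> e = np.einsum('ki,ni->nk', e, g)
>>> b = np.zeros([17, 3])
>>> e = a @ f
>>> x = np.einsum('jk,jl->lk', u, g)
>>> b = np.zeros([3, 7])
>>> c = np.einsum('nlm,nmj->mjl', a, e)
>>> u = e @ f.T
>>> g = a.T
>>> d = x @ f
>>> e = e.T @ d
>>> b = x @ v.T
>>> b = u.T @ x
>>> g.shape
(7, 7, 3)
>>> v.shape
(3, 7)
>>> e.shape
(17, 7, 17)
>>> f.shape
(7, 17)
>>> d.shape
(3, 17)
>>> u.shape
(3, 7, 7)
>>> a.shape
(3, 7, 7)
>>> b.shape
(7, 7, 7)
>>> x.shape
(3, 7)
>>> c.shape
(7, 17, 7)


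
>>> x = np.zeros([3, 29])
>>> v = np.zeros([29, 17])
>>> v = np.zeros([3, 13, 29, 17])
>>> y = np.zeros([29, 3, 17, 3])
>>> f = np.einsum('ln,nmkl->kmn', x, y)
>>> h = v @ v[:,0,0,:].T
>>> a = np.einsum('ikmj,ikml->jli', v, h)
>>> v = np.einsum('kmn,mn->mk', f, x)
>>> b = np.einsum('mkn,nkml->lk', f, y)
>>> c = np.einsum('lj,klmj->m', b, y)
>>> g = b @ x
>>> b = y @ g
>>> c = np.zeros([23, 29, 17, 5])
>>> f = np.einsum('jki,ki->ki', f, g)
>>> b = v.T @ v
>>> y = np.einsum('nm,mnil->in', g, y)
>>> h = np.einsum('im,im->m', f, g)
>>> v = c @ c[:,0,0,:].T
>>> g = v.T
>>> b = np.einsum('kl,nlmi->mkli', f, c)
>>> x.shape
(3, 29)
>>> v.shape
(23, 29, 17, 23)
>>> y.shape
(17, 3)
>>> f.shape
(3, 29)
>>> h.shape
(29,)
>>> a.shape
(17, 3, 3)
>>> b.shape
(17, 3, 29, 5)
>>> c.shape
(23, 29, 17, 5)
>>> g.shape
(23, 17, 29, 23)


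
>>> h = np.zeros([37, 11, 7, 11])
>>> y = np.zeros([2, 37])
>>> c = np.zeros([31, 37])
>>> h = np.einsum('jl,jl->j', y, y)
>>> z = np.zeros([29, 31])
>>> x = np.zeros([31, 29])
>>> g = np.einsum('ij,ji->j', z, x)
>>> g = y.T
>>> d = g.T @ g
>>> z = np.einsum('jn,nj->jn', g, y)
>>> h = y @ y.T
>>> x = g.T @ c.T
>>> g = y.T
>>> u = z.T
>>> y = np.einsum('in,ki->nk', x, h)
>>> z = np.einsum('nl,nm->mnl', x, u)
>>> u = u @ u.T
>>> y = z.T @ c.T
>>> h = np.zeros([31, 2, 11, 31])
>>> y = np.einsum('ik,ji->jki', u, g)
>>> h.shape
(31, 2, 11, 31)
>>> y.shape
(37, 2, 2)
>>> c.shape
(31, 37)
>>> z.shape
(37, 2, 31)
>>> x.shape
(2, 31)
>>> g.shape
(37, 2)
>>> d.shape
(2, 2)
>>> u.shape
(2, 2)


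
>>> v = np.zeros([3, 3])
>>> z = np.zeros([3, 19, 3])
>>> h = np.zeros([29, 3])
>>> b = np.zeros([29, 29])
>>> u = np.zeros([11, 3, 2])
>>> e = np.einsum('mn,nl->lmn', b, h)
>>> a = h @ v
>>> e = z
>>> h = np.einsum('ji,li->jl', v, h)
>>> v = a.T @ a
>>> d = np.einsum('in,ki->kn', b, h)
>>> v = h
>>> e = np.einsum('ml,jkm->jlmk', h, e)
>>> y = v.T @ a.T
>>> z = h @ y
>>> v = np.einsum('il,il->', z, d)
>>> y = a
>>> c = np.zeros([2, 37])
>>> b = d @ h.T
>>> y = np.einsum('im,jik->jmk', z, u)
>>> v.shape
()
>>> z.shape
(3, 29)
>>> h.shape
(3, 29)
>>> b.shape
(3, 3)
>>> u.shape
(11, 3, 2)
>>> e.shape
(3, 29, 3, 19)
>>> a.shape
(29, 3)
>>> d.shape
(3, 29)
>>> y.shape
(11, 29, 2)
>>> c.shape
(2, 37)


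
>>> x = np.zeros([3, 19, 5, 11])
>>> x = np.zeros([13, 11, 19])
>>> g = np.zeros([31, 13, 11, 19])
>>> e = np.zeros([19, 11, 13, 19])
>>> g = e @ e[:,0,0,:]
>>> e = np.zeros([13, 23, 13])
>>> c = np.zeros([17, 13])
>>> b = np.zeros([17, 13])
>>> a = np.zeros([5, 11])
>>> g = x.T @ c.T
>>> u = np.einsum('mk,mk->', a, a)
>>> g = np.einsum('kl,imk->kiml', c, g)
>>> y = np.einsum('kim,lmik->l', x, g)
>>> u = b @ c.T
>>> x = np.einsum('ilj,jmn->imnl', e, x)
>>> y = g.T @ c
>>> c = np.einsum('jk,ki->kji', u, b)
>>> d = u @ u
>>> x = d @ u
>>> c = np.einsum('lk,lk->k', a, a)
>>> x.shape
(17, 17)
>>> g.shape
(17, 19, 11, 13)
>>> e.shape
(13, 23, 13)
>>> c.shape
(11,)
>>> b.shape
(17, 13)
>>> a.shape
(5, 11)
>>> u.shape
(17, 17)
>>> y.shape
(13, 11, 19, 13)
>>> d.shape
(17, 17)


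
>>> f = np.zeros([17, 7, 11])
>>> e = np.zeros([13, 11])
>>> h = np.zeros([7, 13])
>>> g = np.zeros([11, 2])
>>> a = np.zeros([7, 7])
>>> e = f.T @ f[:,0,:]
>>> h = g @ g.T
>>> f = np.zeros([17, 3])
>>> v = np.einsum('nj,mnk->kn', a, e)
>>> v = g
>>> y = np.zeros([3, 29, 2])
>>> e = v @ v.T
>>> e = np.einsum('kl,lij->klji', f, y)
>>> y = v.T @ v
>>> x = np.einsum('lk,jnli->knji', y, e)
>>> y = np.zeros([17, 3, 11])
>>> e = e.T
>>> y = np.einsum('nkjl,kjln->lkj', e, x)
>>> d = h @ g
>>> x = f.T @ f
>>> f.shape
(17, 3)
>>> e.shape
(29, 2, 3, 17)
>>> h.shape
(11, 11)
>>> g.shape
(11, 2)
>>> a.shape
(7, 7)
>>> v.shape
(11, 2)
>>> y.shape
(17, 2, 3)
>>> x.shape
(3, 3)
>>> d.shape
(11, 2)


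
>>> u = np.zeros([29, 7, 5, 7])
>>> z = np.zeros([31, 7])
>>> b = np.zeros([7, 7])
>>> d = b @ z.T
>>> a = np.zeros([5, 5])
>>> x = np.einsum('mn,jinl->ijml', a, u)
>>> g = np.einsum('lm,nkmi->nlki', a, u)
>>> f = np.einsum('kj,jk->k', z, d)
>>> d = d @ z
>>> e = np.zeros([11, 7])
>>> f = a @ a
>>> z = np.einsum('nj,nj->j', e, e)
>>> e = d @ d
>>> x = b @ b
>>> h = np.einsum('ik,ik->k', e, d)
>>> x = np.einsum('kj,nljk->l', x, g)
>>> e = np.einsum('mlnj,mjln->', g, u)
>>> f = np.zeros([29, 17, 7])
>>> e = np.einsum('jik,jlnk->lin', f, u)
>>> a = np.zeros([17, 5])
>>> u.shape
(29, 7, 5, 7)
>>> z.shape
(7,)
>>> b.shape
(7, 7)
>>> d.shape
(7, 7)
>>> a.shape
(17, 5)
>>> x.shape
(5,)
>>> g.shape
(29, 5, 7, 7)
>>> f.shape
(29, 17, 7)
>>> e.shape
(7, 17, 5)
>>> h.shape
(7,)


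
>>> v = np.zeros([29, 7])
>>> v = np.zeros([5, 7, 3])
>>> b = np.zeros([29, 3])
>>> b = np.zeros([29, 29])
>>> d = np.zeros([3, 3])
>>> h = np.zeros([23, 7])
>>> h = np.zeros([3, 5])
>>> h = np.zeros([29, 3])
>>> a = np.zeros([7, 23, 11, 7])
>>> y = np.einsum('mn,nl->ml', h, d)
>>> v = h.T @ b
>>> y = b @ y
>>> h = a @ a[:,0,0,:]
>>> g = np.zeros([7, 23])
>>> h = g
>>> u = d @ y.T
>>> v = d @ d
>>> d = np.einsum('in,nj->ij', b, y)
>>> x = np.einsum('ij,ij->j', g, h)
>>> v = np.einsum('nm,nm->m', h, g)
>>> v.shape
(23,)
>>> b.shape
(29, 29)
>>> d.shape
(29, 3)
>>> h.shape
(7, 23)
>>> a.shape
(7, 23, 11, 7)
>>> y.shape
(29, 3)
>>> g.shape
(7, 23)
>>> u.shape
(3, 29)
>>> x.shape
(23,)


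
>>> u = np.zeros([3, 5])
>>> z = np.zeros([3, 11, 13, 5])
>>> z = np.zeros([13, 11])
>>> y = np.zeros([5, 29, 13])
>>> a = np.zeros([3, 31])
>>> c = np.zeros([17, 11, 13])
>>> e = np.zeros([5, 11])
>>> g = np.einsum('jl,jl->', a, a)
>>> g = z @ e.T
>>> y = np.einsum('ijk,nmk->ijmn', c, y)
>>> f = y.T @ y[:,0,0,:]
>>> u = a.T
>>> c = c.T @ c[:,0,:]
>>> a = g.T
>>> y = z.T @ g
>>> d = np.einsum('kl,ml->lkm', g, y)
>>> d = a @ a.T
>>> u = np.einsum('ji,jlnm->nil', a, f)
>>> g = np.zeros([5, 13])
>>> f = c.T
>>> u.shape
(11, 13, 29)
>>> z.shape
(13, 11)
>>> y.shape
(11, 5)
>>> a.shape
(5, 13)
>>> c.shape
(13, 11, 13)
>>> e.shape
(5, 11)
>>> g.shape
(5, 13)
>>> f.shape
(13, 11, 13)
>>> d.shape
(5, 5)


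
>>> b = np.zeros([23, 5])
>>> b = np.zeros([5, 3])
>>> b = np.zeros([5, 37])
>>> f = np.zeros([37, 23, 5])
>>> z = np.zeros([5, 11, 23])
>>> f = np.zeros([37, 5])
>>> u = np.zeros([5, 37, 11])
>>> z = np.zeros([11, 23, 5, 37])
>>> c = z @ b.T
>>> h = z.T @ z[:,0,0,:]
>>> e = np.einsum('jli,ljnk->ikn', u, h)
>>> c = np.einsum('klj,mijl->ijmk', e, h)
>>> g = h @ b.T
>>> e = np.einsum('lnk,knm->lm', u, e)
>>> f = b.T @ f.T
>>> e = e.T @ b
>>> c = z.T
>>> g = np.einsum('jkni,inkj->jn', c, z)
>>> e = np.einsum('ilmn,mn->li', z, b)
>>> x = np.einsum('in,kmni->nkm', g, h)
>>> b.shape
(5, 37)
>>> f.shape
(37, 37)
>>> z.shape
(11, 23, 5, 37)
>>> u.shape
(5, 37, 11)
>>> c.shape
(37, 5, 23, 11)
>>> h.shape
(37, 5, 23, 37)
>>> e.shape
(23, 11)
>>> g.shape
(37, 23)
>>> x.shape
(23, 37, 5)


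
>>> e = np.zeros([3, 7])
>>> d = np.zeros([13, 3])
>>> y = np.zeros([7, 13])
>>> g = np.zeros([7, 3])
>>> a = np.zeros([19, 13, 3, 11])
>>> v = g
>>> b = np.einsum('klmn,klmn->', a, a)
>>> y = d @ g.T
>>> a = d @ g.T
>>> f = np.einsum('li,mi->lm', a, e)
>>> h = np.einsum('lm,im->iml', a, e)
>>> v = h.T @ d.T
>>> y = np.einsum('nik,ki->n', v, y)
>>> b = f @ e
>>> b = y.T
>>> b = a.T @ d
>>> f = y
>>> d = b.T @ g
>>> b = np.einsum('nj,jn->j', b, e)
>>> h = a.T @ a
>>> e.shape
(3, 7)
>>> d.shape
(3, 3)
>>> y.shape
(13,)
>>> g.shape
(7, 3)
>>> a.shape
(13, 7)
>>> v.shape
(13, 7, 13)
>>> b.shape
(3,)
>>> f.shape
(13,)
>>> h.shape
(7, 7)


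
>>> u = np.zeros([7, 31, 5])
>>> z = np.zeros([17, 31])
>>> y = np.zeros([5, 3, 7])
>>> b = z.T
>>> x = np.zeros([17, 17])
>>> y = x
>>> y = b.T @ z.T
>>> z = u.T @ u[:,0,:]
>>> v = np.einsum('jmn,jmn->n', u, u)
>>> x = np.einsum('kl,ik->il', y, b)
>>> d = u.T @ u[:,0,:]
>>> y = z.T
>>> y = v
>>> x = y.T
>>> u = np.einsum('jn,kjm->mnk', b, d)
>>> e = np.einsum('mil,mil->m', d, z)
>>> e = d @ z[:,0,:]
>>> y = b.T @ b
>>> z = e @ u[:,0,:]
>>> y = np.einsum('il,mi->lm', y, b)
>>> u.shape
(5, 17, 5)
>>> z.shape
(5, 31, 5)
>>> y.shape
(17, 31)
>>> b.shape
(31, 17)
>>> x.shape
(5,)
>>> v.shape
(5,)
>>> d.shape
(5, 31, 5)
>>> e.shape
(5, 31, 5)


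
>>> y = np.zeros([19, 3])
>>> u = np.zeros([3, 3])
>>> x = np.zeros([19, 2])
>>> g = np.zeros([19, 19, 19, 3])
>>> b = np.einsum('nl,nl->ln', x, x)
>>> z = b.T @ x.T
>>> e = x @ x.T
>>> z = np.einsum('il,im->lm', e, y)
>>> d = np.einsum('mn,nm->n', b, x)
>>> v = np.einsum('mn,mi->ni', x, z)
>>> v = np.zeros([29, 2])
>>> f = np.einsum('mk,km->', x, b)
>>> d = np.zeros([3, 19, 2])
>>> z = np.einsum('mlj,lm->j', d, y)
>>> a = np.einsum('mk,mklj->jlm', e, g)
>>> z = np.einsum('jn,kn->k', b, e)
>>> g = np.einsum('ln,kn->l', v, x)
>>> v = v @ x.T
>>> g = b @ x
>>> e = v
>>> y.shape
(19, 3)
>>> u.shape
(3, 3)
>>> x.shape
(19, 2)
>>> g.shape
(2, 2)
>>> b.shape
(2, 19)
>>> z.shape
(19,)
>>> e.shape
(29, 19)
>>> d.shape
(3, 19, 2)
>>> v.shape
(29, 19)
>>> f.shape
()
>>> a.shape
(3, 19, 19)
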